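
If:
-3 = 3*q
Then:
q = -1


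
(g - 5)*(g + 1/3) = g^2 - 14*g/3 - 5/3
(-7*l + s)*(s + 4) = -7*l*s - 28*l + s^2 + 4*s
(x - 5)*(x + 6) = x^2 + x - 30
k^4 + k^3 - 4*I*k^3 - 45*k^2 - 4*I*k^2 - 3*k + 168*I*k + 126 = (k - 6)*(k + 7)*(k - 3*I)*(k - I)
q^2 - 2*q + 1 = (q - 1)^2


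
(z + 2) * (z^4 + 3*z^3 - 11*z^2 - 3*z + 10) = z^5 + 5*z^4 - 5*z^3 - 25*z^2 + 4*z + 20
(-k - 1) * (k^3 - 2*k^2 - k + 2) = -k^4 + k^3 + 3*k^2 - k - 2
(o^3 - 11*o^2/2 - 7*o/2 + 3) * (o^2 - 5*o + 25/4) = o^5 - 21*o^4/2 + 121*o^3/4 - 111*o^2/8 - 295*o/8 + 75/4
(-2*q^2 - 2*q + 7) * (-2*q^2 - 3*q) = 4*q^4 + 10*q^3 - 8*q^2 - 21*q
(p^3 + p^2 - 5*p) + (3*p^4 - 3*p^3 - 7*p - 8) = 3*p^4 - 2*p^3 + p^2 - 12*p - 8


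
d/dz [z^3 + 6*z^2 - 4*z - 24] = 3*z^2 + 12*z - 4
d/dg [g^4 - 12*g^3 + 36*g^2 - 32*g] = 4*g^3 - 36*g^2 + 72*g - 32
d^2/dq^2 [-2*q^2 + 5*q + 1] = -4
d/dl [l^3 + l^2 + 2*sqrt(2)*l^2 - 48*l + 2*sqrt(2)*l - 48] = 3*l^2 + 2*l + 4*sqrt(2)*l - 48 + 2*sqrt(2)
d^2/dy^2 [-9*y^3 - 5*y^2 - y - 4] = -54*y - 10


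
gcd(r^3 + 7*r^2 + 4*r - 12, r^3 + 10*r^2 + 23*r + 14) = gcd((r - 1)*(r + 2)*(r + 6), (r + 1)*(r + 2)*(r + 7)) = r + 2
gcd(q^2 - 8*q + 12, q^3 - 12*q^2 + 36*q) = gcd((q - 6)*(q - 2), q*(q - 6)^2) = q - 6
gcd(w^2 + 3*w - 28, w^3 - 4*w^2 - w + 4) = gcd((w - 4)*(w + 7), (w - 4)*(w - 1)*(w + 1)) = w - 4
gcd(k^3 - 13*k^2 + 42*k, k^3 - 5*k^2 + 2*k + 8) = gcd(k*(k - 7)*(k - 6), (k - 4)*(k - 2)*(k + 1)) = 1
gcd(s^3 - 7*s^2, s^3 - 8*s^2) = s^2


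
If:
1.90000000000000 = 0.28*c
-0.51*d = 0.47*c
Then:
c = 6.79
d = -6.25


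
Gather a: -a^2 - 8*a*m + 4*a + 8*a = -a^2 + a*(12 - 8*m)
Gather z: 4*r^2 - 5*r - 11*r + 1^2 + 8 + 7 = 4*r^2 - 16*r + 16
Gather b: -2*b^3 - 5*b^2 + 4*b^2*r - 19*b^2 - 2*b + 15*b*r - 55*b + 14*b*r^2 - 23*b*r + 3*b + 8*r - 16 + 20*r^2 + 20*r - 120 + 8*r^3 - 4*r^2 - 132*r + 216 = -2*b^3 + b^2*(4*r - 24) + b*(14*r^2 - 8*r - 54) + 8*r^3 + 16*r^2 - 104*r + 80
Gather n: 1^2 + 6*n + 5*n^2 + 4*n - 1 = 5*n^2 + 10*n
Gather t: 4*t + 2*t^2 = 2*t^2 + 4*t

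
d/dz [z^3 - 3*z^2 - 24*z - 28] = 3*z^2 - 6*z - 24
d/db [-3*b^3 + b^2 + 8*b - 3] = -9*b^2 + 2*b + 8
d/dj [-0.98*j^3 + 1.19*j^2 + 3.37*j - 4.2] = -2.94*j^2 + 2.38*j + 3.37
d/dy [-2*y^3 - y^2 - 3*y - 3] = -6*y^2 - 2*y - 3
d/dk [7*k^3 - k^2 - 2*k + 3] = 21*k^2 - 2*k - 2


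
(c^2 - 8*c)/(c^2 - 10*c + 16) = c/(c - 2)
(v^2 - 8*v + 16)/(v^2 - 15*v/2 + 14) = 2*(v - 4)/(2*v - 7)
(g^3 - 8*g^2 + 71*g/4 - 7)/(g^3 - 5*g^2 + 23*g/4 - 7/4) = (g - 4)/(g - 1)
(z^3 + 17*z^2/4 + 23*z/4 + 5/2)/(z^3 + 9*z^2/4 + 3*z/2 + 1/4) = (4*z^2 + 13*z + 10)/(4*z^2 + 5*z + 1)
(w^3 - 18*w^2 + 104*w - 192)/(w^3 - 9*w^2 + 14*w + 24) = (w - 8)/(w + 1)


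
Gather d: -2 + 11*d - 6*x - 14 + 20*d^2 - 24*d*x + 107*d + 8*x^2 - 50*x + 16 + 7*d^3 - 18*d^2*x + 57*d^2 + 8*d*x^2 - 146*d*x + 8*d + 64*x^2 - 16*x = 7*d^3 + d^2*(77 - 18*x) + d*(8*x^2 - 170*x + 126) + 72*x^2 - 72*x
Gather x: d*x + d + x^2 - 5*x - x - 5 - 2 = d + x^2 + x*(d - 6) - 7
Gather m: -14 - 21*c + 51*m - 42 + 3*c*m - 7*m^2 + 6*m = -21*c - 7*m^2 + m*(3*c + 57) - 56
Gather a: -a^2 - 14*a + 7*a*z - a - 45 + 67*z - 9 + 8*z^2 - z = -a^2 + a*(7*z - 15) + 8*z^2 + 66*z - 54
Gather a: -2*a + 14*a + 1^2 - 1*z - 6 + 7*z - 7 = 12*a + 6*z - 12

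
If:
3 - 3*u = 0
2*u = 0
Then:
No Solution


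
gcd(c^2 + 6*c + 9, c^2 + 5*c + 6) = c + 3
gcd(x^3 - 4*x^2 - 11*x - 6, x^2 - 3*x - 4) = x + 1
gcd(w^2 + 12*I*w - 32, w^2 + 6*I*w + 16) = w + 8*I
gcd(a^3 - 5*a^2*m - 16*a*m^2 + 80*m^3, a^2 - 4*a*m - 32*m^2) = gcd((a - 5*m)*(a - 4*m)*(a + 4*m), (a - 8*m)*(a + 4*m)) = a + 4*m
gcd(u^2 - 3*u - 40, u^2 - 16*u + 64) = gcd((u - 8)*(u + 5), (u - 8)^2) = u - 8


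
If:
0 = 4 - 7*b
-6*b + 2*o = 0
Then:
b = 4/7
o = 12/7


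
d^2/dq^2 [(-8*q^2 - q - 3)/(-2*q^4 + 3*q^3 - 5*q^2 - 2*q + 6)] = 2*(96*q^8 - 120*q^7 + 64*q^6 - 405*q^5 + 1671*q^4 - 1273*q^3 + 999*q^2 + 18*q + 402)/(8*q^12 - 36*q^11 + 114*q^10 - 183*q^9 + 141*q^8 + 165*q^7 - 553*q^6 + 510*q^5 + 42*q^4 - 676*q^3 + 468*q^2 + 216*q - 216)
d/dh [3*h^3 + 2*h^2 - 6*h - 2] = 9*h^2 + 4*h - 6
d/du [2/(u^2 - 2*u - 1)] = 4*(1 - u)/(-u^2 + 2*u + 1)^2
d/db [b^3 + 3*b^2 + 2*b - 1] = 3*b^2 + 6*b + 2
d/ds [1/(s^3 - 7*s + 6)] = (7 - 3*s^2)/(s^3 - 7*s + 6)^2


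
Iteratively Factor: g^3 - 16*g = (g)*(g^2 - 16) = g*(g + 4)*(g - 4)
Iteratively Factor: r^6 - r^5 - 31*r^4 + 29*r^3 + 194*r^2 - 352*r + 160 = (r + 4)*(r^5 - 5*r^4 - 11*r^3 + 73*r^2 - 98*r + 40) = (r - 5)*(r + 4)*(r^4 - 11*r^2 + 18*r - 8) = (r - 5)*(r - 1)*(r + 4)*(r^3 + r^2 - 10*r + 8) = (r - 5)*(r - 2)*(r - 1)*(r + 4)*(r^2 + 3*r - 4) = (r - 5)*(r - 2)*(r - 1)^2*(r + 4)*(r + 4)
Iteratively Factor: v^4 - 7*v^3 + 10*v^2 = (v - 2)*(v^3 - 5*v^2) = v*(v - 2)*(v^2 - 5*v) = v*(v - 5)*(v - 2)*(v)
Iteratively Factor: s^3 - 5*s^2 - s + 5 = (s - 5)*(s^2 - 1) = (s - 5)*(s + 1)*(s - 1)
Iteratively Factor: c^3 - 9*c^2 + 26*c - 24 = (c - 3)*(c^2 - 6*c + 8) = (c - 3)*(c - 2)*(c - 4)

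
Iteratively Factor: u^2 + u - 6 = (u + 3)*(u - 2)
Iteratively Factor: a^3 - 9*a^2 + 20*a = (a)*(a^2 - 9*a + 20) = a*(a - 4)*(a - 5)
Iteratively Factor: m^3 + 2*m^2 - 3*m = (m)*(m^2 + 2*m - 3) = m*(m + 3)*(m - 1)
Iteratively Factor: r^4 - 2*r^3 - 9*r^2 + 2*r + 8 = (r + 1)*(r^3 - 3*r^2 - 6*r + 8) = (r - 1)*(r + 1)*(r^2 - 2*r - 8) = (r - 4)*(r - 1)*(r + 1)*(r + 2)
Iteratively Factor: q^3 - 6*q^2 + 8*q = (q)*(q^2 - 6*q + 8) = q*(q - 4)*(q - 2)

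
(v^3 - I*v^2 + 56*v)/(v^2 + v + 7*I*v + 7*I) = v*(v - 8*I)/(v + 1)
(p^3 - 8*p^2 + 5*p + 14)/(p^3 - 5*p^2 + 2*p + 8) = (p - 7)/(p - 4)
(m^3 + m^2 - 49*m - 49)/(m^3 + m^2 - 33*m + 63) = (m^2 - 6*m - 7)/(m^2 - 6*m + 9)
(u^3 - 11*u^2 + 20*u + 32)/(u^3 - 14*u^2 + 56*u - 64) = (u + 1)/(u - 2)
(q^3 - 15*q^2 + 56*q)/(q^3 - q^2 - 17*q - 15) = q*(-q^2 + 15*q - 56)/(-q^3 + q^2 + 17*q + 15)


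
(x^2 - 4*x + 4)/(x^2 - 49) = (x^2 - 4*x + 4)/(x^2 - 49)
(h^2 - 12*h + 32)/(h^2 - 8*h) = (h - 4)/h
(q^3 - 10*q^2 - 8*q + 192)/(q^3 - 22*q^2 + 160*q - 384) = (q + 4)/(q - 8)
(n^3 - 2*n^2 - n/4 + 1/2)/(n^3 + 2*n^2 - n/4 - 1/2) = (n - 2)/(n + 2)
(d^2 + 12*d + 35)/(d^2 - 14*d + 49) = (d^2 + 12*d + 35)/(d^2 - 14*d + 49)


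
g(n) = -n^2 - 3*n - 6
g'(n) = -2*n - 3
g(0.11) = -6.34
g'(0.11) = -3.22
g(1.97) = -15.79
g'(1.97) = -6.94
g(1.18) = -10.93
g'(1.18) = -5.36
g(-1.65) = -3.77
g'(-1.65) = 0.30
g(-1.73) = -3.80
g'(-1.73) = 0.46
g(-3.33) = -7.10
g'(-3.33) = 3.66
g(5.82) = -57.33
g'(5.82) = -14.64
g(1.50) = -12.75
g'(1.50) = -6.00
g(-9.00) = -60.00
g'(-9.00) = 15.00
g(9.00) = -114.00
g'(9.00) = -21.00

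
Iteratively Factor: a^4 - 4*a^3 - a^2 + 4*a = (a)*(a^3 - 4*a^2 - a + 4) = a*(a + 1)*(a^2 - 5*a + 4) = a*(a - 4)*(a + 1)*(a - 1)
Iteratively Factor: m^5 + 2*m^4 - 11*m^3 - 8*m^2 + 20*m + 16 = (m + 4)*(m^4 - 2*m^3 - 3*m^2 + 4*m + 4) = (m - 2)*(m + 4)*(m^3 - 3*m - 2) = (m - 2)^2*(m + 4)*(m^2 + 2*m + 1) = (m - 2)^2*(m + 1)*(m + 4)*(m + 1)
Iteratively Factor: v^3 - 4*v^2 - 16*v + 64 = (v - 4)*(v^2 - 16) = (v - 4)*(v + 4)*(v - 4)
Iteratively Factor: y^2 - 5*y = (y)*(y - 5)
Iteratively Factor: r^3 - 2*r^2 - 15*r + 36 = (r - 3)*(r^2 + r - 12) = (r - 3)^2*(r + 4)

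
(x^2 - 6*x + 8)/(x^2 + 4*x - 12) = (x - 4)/(x + 6)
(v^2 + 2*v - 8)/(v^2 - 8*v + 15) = (v^2 + 2*v - 8)/(v^2 - 8*v + 15)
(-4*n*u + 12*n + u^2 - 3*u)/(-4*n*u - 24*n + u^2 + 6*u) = (u - 3)/(u + 6)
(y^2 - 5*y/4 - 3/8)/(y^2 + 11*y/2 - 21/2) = (y + 1/4)/(y + 7)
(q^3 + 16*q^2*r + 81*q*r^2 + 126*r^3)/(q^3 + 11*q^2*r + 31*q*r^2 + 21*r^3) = (q + 6*r)/(q + r)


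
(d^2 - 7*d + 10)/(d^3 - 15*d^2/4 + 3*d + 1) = 4*(d - 5)/(4*d^2 - 7*d - 2)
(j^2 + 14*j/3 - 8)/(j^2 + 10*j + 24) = (j - 4/3)/(j + 4)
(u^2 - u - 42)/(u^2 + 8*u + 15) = (u^2 - u - 42)/(u^2 + 8*u + 15)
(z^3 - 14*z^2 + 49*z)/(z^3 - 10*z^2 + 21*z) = (z - 7)/(z - 3)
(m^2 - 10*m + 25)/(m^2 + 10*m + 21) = (m^2 - 10*m + 25)/(m^2 + 10*m + 21)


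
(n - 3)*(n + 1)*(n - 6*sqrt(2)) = n^3 - 6*sqrt(2)*n^2 - 2*n^2 - 3*n + 12*sqrt(2)*n + 18*sqrt(2)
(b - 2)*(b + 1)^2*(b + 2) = b^4 + 2*b^3 - 3*b^2 - 8*b - 4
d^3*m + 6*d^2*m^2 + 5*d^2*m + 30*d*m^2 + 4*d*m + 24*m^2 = (d + 4)*(d + 6*m)*(d*m + m)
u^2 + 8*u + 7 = (u + 1)*(u + 7)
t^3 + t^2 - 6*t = t*(t - 2)*(t + 3)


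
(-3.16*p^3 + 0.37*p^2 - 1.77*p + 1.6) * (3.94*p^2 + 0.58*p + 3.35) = -12.4504*p^5 - 0.375*p^4 - 17.3452*p^3 + 6.5169*p^2 - 5.0015*p + 5.36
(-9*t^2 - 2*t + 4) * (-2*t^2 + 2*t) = 18*t^4 - 14*t^3 - 12*t^2 + 8*t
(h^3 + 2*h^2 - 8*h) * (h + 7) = h^4 + 9*h^3 + 6*h^2 - 56*h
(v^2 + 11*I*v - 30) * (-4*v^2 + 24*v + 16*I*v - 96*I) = -4*v^4 + 24*v^3 - 28*I*v^3 - 56*v^2 + 168*I*v^2 + 336*v - 480*I*v + 2880*I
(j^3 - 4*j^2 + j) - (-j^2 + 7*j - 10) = j^3 - 3*j^2 - 6*j + 10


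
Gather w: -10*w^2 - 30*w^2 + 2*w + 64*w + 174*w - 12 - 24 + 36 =-40*w^2 + 240*w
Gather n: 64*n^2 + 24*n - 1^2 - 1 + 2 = 64*n^2 + 24*n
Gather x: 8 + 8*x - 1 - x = 7*x + 7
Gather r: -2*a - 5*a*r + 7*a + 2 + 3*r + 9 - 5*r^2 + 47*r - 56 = 5*a - 5*r^2 + r*(50 - 5*a) - 45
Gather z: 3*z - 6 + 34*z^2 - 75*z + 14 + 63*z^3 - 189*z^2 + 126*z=63*z^3 - 155*z^2 + 54*z + 8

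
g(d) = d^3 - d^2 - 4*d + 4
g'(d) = 3*d^2 - 2*d - 4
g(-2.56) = -9.09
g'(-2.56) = 20.78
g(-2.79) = -14.34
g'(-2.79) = 24.93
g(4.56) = 59.79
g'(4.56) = 49.26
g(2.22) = 1.13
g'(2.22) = 6.35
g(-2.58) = -9.51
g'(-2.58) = 21.13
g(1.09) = -0.25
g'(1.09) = -2.62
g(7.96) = 413.16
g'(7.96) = 170.16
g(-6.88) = -341.48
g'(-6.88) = 151.76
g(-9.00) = -770.00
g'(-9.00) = 257.00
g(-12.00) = -1820.00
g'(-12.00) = 452.00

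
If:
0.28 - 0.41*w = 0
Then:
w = 0.68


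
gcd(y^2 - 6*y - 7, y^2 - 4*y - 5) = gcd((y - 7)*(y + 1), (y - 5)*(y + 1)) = y + 1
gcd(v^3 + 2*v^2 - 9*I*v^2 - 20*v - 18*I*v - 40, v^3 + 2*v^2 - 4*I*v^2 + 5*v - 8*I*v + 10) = v^2 + v*(2 - 5*I) - 10*I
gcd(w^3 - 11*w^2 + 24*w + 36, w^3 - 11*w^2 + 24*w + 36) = w^3 - 11*w^2 + 24*w + 36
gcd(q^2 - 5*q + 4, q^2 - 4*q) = q - 4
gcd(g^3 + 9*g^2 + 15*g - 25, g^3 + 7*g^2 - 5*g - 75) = g^2 + 10*g + 25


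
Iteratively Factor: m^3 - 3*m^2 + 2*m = (m)*(m^2 - 3*m + 2) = m*(m - 2)*(m - 1)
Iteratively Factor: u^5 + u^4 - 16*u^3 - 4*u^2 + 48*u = (u)*(u^4 + u^3 - 16*u^2 - 4*u + 48) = u*(u + 4)*(u^3 - 3*u^2 - 4*u + 12) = u*(u + 2)*(u + 4)*(u^2 - 5*u + 6) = u*(u - 3)*(u + 2)*(u + 4)*(u - 2)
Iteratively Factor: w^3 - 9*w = (w + 3)*(w^2 - 3*w) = w*(w + 3)*(w - 3)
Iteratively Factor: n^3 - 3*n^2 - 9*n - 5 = (n + 1)*(n^2 - 4*n - 5) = (n - 5)*(n + 1)*(n + 1)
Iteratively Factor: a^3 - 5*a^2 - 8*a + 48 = (a + 3)*(a^2 - 8*a + 16) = (a - 4)*(a + 3)*(a - 4)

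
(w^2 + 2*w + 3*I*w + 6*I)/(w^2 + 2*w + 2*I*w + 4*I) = (w + 3*I)/(w + 2*I)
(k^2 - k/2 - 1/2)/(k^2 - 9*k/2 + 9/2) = (2*k^2 - k - 1)/(2*k^2 - 9*k + 9)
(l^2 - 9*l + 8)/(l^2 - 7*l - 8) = (l - 1)/(l + 1)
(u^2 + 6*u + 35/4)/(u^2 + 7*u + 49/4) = (2*u + 5)/(2*u + 7)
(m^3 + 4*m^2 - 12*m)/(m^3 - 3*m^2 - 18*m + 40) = m*(m + 6)/(m^2 - m - 20)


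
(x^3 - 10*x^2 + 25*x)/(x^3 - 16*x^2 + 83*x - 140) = x*(x - 5)/(x^2 - 11*x + 28)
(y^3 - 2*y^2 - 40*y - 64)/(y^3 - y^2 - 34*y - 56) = (y - 8)/(y - 7)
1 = 1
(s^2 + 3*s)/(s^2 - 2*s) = (s + 3)/(s - 2)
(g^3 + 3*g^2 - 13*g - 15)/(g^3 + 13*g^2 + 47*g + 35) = (g - 3)/(g + 7)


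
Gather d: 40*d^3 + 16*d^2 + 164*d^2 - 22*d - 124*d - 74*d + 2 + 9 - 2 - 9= 40*d^3 + 180*d^2 - 220*d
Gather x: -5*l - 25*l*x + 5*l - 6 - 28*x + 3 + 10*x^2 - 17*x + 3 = 10*x^2 + x*(-25*l - 45)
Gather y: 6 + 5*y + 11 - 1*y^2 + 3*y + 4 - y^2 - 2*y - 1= -2*y^2 + 6*y + 20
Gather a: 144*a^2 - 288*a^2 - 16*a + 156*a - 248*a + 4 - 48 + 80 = -144*a^2 - 108*a + 36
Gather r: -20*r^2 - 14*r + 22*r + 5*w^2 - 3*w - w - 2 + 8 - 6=-20*r^2 + 8*r + 5*w^2 - 4*w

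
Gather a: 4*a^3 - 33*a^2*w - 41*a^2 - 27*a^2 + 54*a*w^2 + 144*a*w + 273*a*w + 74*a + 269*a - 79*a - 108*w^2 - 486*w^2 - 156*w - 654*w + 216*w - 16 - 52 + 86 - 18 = 4*a^3 + a^2*(-33*w - 68) + a*(54*w^2 + 417*w + 264) - 594*w^2 - 594*w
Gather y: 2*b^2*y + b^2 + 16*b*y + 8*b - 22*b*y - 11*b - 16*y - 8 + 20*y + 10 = b^2 - 3*b + y*(2*b^2 - 6*b + 4) + 2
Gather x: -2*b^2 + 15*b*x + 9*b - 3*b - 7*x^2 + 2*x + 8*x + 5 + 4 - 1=-2*b^2 + 6*b - 7*x^2 + x*(15*b + 10) + 8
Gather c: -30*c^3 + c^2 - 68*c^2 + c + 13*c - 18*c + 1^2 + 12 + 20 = -30*c^3 - 67*c^2 - 4*c + 33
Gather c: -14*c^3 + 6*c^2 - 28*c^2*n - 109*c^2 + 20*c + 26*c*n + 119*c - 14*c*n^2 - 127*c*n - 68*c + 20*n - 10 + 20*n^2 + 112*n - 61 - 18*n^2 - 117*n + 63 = -14*c^3 + c^2*(-28*n - 103) + c*(-14*n^2 - 101*n + 71) + 2*n^2 + 15*n - 8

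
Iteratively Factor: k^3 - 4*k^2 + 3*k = (k - 1)*(k^2 - 3*k) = k*(k - 1)*(k - 3)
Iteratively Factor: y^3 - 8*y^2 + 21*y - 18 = (y - 2)*(y^2 - 6*y + 9) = (y - 3)*(y - 2)*(y - 3)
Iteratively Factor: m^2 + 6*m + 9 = (m + 3)*(m + 3)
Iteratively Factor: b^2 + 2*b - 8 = (b + 4)*(b - 2)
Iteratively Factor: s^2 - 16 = (s + 4)*(s - 4)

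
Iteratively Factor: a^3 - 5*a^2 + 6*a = (a - 2)*(a^2 - 3*a) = (a - 3)*(a - 2)*(a)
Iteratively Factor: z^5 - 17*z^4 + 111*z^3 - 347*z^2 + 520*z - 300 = (z - 2)*(z^4 - 15*z^3 + 81*z^2 - 185*z + 150) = (z - 3)*(z - 2)*(z^3 - 12*z^2 + 45*z - 50) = (z - 3)*(z - 2)^2*(z^2 - 10*z + 25) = (z - 5)*(z - 3)*(z - 2)^2*(z - 5)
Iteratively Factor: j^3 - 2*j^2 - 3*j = (j)*(j^2 - 2*j - 3) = j*(j + 1)*(j - 3)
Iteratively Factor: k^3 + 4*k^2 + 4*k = (k)*(k^2 + 4*k + 4) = k*(k + 2)*(k + 2)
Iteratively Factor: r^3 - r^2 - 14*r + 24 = (r - 3)*(r^2 + 2*r - 8) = (r - 3)*(r - 2)*(r + 4)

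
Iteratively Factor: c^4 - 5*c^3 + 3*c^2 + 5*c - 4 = (c - 1)*(c^3 - 4*c^2 - c + 4) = (c - 1)*(c + 1)*(c^2 - 5*c + 4) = (c - 1)^2*(c + 1)*(c - 4)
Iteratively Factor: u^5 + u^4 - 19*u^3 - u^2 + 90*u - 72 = (u - 1)*(u^4 + 2*u^3 - 17*u^2 - 18*u + 72) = (u - 2)*(u - 1)*(u^3 + 4*u^2 - 9*u - 36) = (u - 2)*(u - 1)*(u + 4)*(u^2 - 9) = (u - 2)*(u - 1)*(u + 3)*(u + 4)*(u - 3)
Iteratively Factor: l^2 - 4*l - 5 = (l - 5)*(l + 1)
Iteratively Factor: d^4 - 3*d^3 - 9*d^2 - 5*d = (d + 1)*(d^3 - 4*d^2 - 5*d) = (d + 1)^2*(d^2 - 5*d) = (d - 5)*(d + 1)^2*(d)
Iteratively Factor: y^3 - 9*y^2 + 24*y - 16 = (y - 4)*(y^2 - 5*y + 4) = (y - 4)^2*(y - 1)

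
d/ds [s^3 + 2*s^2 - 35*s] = 3*s^2 + 4*s - 35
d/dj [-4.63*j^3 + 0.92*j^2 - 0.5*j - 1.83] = -13.89*j^2 + 1.84*j - 0.5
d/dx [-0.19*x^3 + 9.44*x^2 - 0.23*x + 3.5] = -0.57*x^2 + 18.88*x - 0.23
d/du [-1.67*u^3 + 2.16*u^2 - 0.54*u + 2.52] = -5.01*u^2 + 4.32*u - 0.54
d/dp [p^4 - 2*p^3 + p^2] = 2*p*(2*p^2 - 3*p + 1)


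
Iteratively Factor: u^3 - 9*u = (u - 3)*(u^2 + 3*u) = u*(u - 3)*(u + 3)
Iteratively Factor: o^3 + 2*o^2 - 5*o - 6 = (o + 1)*(o^2 + o - 6) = (o - 2)*(o + 1)*(o + 3)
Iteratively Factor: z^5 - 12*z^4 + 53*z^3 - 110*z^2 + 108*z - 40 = (z - 2)*(z^4 - 10*z^3 + 33*z^2 - 44*z + 20) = (z - 2)^2*(z^3 - 8*z^2 + 17*z - 10) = (z - 5)*(z - 2)^2*(z^2 - 3*z + 2) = (z - 5)*(z - 2)^2*(z - 1)*(z - 2)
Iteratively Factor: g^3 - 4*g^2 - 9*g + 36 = (g - 4)*(g^2 - 9) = (g - 4)*(g - 3)*(g + 3)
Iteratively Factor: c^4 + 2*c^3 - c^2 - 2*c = (c + 2)*(c^3 - c) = (c - 1)*(c + 2)*(c^2 + c) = c*(c - 1)*(c + 2)*(c + 1)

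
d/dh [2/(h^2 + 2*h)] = 4*(-h - 1)/(h^2*(h + 2)^2)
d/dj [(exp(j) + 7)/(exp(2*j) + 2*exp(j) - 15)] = (-2*(exp(j) + 1)*(exp(j) + 7) + exp(2*j) + 2*exp(j) - 15)*exp(j)/(exp(2*j) + 2*exp(j) - 15)^2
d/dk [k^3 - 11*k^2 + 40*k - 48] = 3*k^2 - 22*k + 40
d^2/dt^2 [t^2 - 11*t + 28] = 2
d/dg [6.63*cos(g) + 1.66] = -6.63*sin(g)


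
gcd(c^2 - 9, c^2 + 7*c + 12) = c + 3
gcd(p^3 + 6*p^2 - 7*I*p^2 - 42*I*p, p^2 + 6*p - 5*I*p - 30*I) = p + 6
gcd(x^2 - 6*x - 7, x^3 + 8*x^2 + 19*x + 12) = x + 1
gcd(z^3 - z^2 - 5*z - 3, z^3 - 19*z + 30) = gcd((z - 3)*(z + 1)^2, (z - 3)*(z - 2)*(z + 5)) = z - 3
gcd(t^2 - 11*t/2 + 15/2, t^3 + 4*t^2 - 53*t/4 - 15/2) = t - 5/2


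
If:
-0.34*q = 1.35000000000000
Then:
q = -3.97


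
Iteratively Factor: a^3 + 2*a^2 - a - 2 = (a + 2)*(a^2 - 1) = (a + 1)*(a + 2)*(a - 1)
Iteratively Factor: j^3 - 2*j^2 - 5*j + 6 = (j - 1)*(j^2 - j - 6) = (j - 3)*(j - 1)*(j + 2)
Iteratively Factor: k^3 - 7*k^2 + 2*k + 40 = (k - 5)*(k^2 - 2*k - 8) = (k - 5)*(k + 2)*(k - 4)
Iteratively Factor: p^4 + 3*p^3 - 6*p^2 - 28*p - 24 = (p + 2)*(p^3 + p^2 - 8*p - 12) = (p - 3)*(p + 2)*(p^2 + 4*p + 4) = (p - 3)*(p + 2)^2*(p + 2)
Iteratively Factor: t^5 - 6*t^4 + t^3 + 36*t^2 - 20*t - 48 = (t - 2)*(t^4 - 4*t^3 - 7*t^2 + 22*t + 24) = (t - 2)*(t + 1)*(t^3 - 5*t^2 - 2*t + 24) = (t - 3)*(t - 2)*(t + 1)*(t^2 - 2*t - 8) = (t - 4)*(t - 3)*(t - 2)*(t + 1)*(t + 2)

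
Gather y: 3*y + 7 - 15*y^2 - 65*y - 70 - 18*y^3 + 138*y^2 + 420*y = -18*y^3 + 123*y^2 + 358*y - 63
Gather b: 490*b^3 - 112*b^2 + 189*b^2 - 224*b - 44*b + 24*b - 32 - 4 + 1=490*b^3 + 77*b^2 - 244*b - 35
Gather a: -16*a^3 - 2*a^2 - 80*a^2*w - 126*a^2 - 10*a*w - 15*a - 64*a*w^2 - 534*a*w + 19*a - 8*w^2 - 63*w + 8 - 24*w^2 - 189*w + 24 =-16*a^3 + a^2*(-80*w - 128) + a*(-64*w^2 - 544*w + 4) - 32*w^2 - 252*w + 32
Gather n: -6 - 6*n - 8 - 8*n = -14*n - 14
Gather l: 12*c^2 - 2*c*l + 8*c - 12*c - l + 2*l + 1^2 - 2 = 12*c^2 - 4*c + l*(1 - 2*c) - 1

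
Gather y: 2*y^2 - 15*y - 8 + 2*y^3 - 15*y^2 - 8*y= 2*y^3 - 13*y^2 - 23*y - 8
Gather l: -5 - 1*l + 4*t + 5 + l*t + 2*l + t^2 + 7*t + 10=l*(t + 1) + t^2 + 11*t + 10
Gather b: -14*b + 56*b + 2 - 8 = 42*b - 6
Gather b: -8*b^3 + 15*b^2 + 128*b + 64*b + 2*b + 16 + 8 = -8*b^3 + 15*b^2 + 194*b + 24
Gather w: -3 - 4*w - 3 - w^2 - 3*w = -w^2 - 7*w - 6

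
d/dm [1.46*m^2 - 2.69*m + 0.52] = 2.92*m - 2.69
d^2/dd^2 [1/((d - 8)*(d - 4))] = 2*((d - 8)^2 + (d - 8)*(d - 4) + (d - 4)^2)/((d - 8)^3*(d - 4)^3)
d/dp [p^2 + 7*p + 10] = 2*p + 7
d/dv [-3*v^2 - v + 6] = -6*v - 1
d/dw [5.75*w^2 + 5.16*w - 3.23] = 11.5*w + 5.16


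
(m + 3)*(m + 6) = m^2 + 9*m + 18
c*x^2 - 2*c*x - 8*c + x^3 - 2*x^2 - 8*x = (c + x)*(x - 4)*(x + 2)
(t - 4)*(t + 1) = t^2 - 3*t - 4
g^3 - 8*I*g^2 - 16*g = g*(g - 4*I)^2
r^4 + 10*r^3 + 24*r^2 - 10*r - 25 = (r - 1)*(r + 1)*(r + 5)^2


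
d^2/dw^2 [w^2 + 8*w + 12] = 2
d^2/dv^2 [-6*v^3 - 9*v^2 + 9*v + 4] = -36*v - 18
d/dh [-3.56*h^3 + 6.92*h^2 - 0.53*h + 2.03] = -10.68*h^2 + 13.84*h - 0.53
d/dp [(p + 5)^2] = 2*p + 10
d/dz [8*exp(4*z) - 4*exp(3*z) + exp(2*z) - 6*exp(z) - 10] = 2*(16*exp(3*z) - 6*exp(2*z) + exp(z) - 3)*exp(z)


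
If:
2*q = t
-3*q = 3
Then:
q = -1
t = -2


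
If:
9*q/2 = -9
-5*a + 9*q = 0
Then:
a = -18/5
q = -2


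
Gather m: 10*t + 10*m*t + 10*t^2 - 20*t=10*m*t + 10*t^2 - 10*t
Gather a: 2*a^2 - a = 2*a^2 - a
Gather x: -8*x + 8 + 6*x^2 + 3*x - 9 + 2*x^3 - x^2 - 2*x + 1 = 2*x^3 + 5*x^2 - 7*x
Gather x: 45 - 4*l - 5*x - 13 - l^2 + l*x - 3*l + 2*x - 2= -l^2 - 7*l + x*(l - 3) + 30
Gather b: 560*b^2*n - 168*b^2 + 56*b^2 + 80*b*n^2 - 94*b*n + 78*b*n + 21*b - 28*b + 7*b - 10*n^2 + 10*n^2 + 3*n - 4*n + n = b^2*(560*n - 112) + b*(80*n^2 - 16*n)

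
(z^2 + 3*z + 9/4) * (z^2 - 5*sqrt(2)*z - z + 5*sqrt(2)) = z^4 - 5*sqrt(2)*z^3 + 2*z^3 - 10*sqrt(2)*z^2 - 3*z^2/4 - 9*z/4 + 15*sqrt(2)*z/4 + 45*sqrt(2)/4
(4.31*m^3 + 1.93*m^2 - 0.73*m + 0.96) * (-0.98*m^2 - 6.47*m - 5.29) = -4.2238*m^5 - 29.7771*m^4 - 34.5716*m^3 - 6.4274*m^2 - 2.3495*m - 5.0784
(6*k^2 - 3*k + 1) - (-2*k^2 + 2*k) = 8*k^2 - 5*k + 1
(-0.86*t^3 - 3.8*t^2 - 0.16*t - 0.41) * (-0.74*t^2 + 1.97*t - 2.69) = 0.6364*t^5 + 1.1178*t^4 - 5.0542*t^3 + 10.2102*t^2 - 0.3773*t + 1.1029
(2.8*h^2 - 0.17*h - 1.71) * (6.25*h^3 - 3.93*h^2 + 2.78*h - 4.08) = 17.5*h^5 - 12.0665*h^4 - 2.2354*h^3 - 5.1763*h^2 - 4.0602*h + 6.9768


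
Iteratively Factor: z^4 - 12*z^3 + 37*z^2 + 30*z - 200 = (z - 4)*(z^3 - 8*z^2 + 5*z + 50) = (z - 5)*(z - 4)*(z^2 - 3*z - 10) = (z - 5)*(z - 4)*(z + 2)*(z - 5)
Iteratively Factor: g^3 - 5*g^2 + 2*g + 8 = (g - 2)*(g^2 - 3*g - 4) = (g - 4)*(g - 2)*(g + 1)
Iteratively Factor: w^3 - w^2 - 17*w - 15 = (w + 3)*(w^2 - 4*w - 5) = (w + 1)*(w + 3)*(w - 5)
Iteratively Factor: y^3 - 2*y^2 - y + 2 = (y - 1)*(y^2 - y - 2) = (y - 1)*(y + 1)*(y - 2)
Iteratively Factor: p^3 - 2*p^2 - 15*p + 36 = (p + 4)*(p^2 - 6*p + 9) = (p - 3)*(p + 4)*(p - 3)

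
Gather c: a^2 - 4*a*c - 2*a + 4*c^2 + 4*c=a^2 - 2*a + 4*c^2 + c*(4 - 4*a)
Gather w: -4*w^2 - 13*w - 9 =-4*w^2 - 13*w - 9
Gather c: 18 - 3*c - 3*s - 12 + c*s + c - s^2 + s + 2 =c*(s - 2) - s^2 - 2*s + 8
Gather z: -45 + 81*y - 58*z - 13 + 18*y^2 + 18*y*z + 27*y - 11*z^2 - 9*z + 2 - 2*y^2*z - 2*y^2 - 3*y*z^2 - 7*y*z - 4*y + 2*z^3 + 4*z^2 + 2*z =16*y^2 + 104*y + 2*z^3 + z^2*(-3*y - 7) + z*(-2*y^2 + 11*y - 65) - 56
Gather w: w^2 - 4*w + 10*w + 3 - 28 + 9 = w^2 + 6*w - 16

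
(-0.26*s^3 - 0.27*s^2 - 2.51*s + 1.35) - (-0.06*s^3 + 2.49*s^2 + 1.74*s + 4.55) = -0.2*s^3 - 2.76*s^2 - 4.25*s - 3.2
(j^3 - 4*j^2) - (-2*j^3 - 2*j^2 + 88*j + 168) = 3*j^3 - 2*j^2 - 88*j - 168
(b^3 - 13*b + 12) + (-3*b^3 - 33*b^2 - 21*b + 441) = -2*b^3 - 33*b^2 - 34*b + 453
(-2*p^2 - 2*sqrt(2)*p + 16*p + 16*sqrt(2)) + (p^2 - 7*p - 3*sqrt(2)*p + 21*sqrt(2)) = -p^2 - 5*sqrt(2)*p + 9*p + 37*sqrt(2)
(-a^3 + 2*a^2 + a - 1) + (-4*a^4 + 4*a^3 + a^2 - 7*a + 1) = -4*a^4 + 3*a^3 + 3*a^2 - 6*a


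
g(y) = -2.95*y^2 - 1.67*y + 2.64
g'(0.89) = -6.92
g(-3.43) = -26.34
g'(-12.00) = 69.13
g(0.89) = -1.18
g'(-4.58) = 25.35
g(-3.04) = -19.55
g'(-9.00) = 51.43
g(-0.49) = 2.75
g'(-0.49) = 1.22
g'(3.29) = -21.08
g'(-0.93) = 3.82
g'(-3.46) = 18.74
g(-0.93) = 1.64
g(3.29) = -34.79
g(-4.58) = -51.59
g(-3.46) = -26.90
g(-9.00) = -221.28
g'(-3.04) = 16.27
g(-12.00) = -402.12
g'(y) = -5.9*y - 1.67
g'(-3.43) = 18.57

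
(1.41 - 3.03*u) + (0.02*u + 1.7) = 3.11 - 3.01*u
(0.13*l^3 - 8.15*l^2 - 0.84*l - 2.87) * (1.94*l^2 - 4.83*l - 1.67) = 0.2522*l^5 - 16.4389*l^4 + 37.5178*l^3 + 12.0999*l^2 + 15.2649*l + 4.7929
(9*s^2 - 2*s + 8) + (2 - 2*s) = 9*s^2 - 4*s + 10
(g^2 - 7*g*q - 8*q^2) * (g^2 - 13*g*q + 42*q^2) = g^4 - 20*g^3*q + 125*g^2*q^2 - 190*g*q^3 - 336*q^4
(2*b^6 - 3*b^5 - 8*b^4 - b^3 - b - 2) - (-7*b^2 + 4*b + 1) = 2*b^6 - 3*b^5 - 8*b^4 - b^3 + 7*b^2 - 5*b - 3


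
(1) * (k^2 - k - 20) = k^2 - k - 20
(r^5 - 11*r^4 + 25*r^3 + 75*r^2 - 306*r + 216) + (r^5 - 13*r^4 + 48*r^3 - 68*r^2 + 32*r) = 2*r^5 - 24*r^4 + 73*r^3 + 7*r^2 - 274*r + 216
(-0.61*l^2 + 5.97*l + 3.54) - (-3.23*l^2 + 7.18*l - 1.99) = 2.62*l^2 - 1.21*l + 5.53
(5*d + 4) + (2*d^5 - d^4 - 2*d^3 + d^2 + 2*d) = 2*d^5 - d^4 - 2*d^3 + d^2 + 7*d + 4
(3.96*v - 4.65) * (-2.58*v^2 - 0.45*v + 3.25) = -10.2168*v^3 + 10.215*v^2 + 14.9625*v - 15.1125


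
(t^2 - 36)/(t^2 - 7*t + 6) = (t + 6)/(t - 1)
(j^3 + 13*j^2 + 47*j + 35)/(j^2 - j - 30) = (j^2 + 8*j + 7)/(j - 6)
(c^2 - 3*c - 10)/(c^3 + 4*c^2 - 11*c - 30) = (c - 5)/(c^2 + 2*c - 15)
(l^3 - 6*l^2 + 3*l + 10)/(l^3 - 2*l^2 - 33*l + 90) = (l^2 - l - 2)/(l^2 + 3*l - 18)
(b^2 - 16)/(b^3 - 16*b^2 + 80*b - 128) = (b + 4)/(b^2 - 12*b + 32)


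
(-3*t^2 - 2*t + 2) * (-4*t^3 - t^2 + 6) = 12*t^5 + 11*t^4 - 6*t^3 - 20*t^2 - 12*t + 12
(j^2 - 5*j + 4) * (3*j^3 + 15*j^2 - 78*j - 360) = 3*j^5 - 141*j^3 + 90*j^2 + 1488*j - 1440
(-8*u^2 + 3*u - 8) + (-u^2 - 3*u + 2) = -9*u^2 - 6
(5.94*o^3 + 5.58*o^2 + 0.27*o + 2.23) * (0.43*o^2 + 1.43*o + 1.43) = 2.5542*o^5 + 10.8936*o^4 + 16.5897*o^3 + 9.3244*o^2 + 3.575*o + 3.1889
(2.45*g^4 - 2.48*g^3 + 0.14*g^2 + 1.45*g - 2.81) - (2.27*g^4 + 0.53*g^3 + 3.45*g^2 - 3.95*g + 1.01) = 0.18*g^4 - 3.01*g^3 - 3.31*g^2 + 5.4*g - 3.82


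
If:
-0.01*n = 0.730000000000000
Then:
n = -73.00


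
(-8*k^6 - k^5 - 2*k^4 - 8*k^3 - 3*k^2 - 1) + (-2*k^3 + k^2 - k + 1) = -8*k^6 - k^5 - 2*k^4 - 10*k^3 - 2*k^2 - k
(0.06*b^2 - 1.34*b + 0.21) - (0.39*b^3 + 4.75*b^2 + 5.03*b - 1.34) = -0.39*b^3 - 4.69*b^2 - 6.37*b + 1.55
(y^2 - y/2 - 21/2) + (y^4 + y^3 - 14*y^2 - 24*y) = y^4 + y^3 - 13*y^2 - 49*y/2 - 21/2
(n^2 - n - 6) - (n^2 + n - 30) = 24 - 2*n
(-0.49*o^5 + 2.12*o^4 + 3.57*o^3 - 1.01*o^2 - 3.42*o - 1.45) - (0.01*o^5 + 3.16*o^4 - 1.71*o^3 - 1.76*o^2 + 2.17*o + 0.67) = -0.5*o^5 - 1.04*o^4 + 5.28*o^3 + 0.75*o^2 - 5.59*o - 2.12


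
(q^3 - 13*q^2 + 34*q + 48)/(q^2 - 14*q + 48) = q + 1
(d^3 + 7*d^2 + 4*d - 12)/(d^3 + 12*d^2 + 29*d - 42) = (d + 2)/(d + 7)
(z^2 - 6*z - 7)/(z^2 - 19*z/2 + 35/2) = 2*(z + 1)/(2*z - 5)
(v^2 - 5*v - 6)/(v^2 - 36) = (v + 1)/(v + 6)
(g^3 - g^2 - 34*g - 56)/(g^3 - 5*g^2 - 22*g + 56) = (g + 2)/(g - 2)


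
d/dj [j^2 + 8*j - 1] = 2*j + 8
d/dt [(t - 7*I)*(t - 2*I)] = 2*t - 9*I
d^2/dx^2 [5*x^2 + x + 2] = 10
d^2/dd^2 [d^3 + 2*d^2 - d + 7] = 6*d + 4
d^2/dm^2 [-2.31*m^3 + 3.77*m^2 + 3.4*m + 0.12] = 7.54 - 13.86*m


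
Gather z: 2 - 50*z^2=2 - 50*z^2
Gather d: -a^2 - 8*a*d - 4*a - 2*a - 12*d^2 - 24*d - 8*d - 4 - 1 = -a^2 - 6*a - 12*d^2 + d*(-8*a - 32) - 5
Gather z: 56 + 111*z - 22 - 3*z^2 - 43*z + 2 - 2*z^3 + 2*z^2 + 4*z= -2*z^3 - z^2 + 72*z + 36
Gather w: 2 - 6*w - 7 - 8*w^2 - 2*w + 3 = -8*w^2 - 8*w - 2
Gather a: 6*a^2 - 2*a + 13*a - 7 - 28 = 6*a^2 + 11*a - 35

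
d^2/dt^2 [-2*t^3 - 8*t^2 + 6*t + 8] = -12*t - 16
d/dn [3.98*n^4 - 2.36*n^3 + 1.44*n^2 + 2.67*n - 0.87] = 15.92*n^3 - 7.08*n^2 + 2.88*n + 2.67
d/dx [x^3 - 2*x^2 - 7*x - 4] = 3*x^2 - 4*x - 7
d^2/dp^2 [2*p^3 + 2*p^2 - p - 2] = 12*p + 4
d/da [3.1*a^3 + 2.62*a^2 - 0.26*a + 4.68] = 9.3*a^2 + 5.24*a - 0.26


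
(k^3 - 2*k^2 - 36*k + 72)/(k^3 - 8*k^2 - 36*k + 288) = (k - 2)/(k - 8)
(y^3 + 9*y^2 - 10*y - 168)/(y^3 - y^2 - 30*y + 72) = (y + 7)/(y - 3)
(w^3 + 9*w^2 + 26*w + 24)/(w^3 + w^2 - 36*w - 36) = (w^3 + 9*w^2 + 26*w + 24)/(w^3 + w^2 - 36*w - 36)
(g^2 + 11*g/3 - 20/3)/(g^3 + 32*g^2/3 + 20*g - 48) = (g + 5)/(g^2 + 12*g + 36)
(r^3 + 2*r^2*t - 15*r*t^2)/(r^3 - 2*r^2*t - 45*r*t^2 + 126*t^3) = r*(r + 5*t)/(r^2 + r*t - 42*t^2)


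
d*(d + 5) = d^2 + 5*d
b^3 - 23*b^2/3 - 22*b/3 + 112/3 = (b - 8)*(b - 2)*(b + 7/3)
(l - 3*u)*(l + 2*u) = l^2 - l*u - 6*u^2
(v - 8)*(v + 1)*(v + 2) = v^3 - 5*v^2 - 22*v - 16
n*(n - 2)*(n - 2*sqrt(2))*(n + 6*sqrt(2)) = n^4 - 2*n^3 + 4*sqrt(2)*n^3 - 24*n^2 - 8*sqrt(2)*n^2 + 48*n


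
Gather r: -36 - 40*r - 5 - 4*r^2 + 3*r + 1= -4*r^2 - 37*r - 40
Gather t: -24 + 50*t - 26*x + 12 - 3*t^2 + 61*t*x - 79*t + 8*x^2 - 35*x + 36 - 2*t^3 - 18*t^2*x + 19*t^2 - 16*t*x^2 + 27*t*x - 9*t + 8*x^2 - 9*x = -2*t^3 + t^2*(16 - 18*x) + t*(-16*x^2 + 88*x - 38) + 16*x^2 - 70*x + 24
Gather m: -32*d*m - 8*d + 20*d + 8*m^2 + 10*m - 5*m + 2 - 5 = 12*d + 8*m^2 + m*(5 - 32*d) - 3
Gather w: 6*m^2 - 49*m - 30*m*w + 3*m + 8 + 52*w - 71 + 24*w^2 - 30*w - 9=6*m^2 - 46*m + 24*w^2 + w*(22 - 30*m) - 72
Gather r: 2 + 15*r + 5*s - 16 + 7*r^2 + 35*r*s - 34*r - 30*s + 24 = 7*r^2 + r*(35*s - 19) - 25*s + 10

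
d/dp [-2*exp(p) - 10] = -2*exp(p)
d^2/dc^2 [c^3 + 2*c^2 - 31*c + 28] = 6*c + 4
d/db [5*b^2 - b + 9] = 10*b - 1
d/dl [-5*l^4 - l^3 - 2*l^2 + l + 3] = -20*l^3 - 3*l^2 - 4*l + 1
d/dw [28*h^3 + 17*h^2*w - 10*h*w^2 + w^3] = 17*h^2 - 20*h*w + 3*w^2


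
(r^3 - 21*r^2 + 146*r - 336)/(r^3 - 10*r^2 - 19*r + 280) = (r - 6)/(r + 5)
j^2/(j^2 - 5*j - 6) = j^2/(j^2 - 5*j - 6)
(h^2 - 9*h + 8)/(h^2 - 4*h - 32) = (h - 1)/(h + 4)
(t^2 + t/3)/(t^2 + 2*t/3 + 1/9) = 3*t/(3*t + 1)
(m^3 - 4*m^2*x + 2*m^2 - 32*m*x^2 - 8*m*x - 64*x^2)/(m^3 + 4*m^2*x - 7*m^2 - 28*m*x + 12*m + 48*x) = (m^2 - 8*m*x + 2*m - 16*x)/(m^2 - 7*m + 12)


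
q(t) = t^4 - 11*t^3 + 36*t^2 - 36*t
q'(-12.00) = -12564.00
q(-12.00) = 45360.00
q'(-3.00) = -657.00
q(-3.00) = 810.00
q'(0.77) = 1.70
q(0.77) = -11.05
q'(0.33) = -15.69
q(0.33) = -8.34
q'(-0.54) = -85.13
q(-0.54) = 31.75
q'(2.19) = 5.42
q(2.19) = 1.28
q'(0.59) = -4.19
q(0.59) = -10.85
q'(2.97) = -8.46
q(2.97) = 0.26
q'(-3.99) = -1102.73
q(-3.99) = 1668.95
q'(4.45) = -16.60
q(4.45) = -24.50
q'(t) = 4*t^3 - 33*t^2 + 72*t - 36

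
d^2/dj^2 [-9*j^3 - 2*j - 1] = -54*j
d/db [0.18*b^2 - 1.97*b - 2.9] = 0.36*b - 1.97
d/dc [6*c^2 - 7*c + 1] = 12*c - 7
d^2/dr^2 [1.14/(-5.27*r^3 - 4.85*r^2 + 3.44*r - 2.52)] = ((36.0468*r + 11.058)*(5.27*r^3 + 4.85*r^2 - 3.44*r + 2.52) - 1.14*(15.81*r^2 + 9.7*r - 3.44)*(31.62*r^2 + 19.4*r - 6.88))/(5.27*r^3 + 4.85*r^2 - 3.44*r + 2.52)^3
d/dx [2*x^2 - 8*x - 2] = 4*x - 8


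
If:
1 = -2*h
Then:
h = -1/2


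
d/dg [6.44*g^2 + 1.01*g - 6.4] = 12.88*g + 1.01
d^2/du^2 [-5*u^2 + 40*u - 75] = -10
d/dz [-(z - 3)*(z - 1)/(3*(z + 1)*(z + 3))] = 8*(3 - z^2)/(3*(z^4 + 8*z^3 + 22*z^2 + 24*z + 9))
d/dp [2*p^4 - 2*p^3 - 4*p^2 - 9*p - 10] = 8*p^3 - 6*p^2 - 8*p - 9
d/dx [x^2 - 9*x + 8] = 2*x - 9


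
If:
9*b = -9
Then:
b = -1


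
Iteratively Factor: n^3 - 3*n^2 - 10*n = (n)*(n^2 - 3*n - 10) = n*(n - 5)*(n + 2)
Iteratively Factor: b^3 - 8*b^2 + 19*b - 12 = (b - 4)*(b^2 - 4*b + 3) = (b - 4)*(b - 1)*(b - 3)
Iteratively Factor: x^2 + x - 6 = (x - 2)*(x + 3)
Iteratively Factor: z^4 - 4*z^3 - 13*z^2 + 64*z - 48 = (z + 4)*(z^3 - 8*z^2 + 19*z - 12) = (z - 4)*(z + 4)*(z^2 - 4*z + 3) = (z - 4)*(z - 3)*(z + 4)*(z - 1)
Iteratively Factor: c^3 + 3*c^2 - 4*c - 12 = (c + 3)*(c^2 - 4) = (c + 2)*(c + 3)*(c - 2)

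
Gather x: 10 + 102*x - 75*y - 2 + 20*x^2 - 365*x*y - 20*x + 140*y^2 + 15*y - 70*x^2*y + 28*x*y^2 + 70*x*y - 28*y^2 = x^2*(20 - 70*y) + x*(28*y^2 - 295*y + 82) + 112*y^2 - 60*y + 8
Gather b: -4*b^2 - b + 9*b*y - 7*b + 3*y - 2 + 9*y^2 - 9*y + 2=-4*b^2 + b*(9*y - 8) + 9*y^2 - 6*y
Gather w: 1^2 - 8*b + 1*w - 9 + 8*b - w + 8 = 0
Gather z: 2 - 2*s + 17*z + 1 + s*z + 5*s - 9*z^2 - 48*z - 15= 3*s - 9*z^2 + z*(s - 31) - 12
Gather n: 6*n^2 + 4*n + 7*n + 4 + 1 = 6*n^2 + 11*n + 5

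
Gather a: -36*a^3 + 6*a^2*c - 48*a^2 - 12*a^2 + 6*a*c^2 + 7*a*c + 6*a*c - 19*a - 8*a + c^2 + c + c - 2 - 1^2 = -36*a^3 + a^2*(6*c - 60) + a*(6*c^2 + 13*c - 27) + c^2 + 2*c - 3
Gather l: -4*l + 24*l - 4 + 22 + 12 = 20*l + 30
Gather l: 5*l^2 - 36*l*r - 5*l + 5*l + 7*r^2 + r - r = 5*l^2 - 36*l*r + 7*r^2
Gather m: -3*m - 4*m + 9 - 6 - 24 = -7*m - 21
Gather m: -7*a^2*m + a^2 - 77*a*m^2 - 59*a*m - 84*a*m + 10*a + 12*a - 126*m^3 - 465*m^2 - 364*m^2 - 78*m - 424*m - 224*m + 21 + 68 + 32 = a^2 + 22*a - 126*m^3 + m^2*(-77*a - 829) + m*(-7*a^2 - 143*a - 726) + 121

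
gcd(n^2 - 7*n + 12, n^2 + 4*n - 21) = n - 3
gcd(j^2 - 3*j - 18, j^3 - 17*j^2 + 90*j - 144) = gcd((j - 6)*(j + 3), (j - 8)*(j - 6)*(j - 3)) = j - 6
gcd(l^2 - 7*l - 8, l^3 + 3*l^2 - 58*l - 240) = l - 8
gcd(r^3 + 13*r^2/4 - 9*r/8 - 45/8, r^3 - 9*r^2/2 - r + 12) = r + 3/2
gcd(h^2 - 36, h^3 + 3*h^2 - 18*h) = h + 6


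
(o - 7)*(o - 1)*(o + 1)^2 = o^4 - 6*o^3 - 8*o^2 + 6*o + 7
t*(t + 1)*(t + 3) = t^3 + 4*t^2 + 3*t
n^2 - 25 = (n - 5)*(n + 5)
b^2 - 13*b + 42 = (b - 7)*(b - 6)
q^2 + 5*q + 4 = (q + 1)*(q + 4)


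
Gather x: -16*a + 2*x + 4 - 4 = -16*a + 2*x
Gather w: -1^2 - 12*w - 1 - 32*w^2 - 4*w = -32*w^2 - 16*w - 2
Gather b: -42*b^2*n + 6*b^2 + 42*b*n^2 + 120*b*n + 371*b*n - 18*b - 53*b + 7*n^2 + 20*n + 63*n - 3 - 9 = b^2*(6 - 42*n) + b*(42*n^2 + 491*n - 71) + 7*n^2 + 83*n - 12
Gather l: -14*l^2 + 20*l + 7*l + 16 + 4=-14*l^2 + 27*l + 20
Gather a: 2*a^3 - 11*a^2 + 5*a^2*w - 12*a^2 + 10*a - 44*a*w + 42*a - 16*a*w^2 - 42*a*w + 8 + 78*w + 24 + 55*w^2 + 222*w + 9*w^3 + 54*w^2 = 2*a^3 + a^2*(5*w - 23) + a*(-16*w^2 - 86*w + 52) + 9*w^3 + 109*w^2 + 300*w + 32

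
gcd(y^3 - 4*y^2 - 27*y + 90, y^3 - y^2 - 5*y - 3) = y - 3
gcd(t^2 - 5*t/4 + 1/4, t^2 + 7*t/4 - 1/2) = t - 1/4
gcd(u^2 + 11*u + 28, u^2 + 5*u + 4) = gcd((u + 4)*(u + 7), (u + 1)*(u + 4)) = u + 4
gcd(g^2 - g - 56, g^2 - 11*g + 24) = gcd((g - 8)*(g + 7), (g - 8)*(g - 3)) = g - 8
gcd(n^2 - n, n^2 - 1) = n - 1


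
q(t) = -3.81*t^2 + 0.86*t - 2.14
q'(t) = 0.86 - 7.62*t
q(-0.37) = -2.98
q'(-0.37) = 3.68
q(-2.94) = -37.60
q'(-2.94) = 23.26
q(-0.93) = -6.24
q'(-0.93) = 7.95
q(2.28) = -19.99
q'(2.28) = -16.51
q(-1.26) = -9.27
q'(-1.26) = 10.46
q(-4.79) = -93.68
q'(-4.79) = 37.36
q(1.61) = -10.63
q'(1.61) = -11.41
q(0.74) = -3.59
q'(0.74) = -4.78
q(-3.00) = -39.01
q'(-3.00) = 23.72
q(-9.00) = -318.49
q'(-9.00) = 69.44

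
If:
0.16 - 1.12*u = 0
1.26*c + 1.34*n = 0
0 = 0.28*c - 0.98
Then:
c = 3.50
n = -3.29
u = 0.14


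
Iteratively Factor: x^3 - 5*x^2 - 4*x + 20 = (x - 2)*(x^2 - 3*x - 10) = (x - 5)*(x - 2)*(x + 2)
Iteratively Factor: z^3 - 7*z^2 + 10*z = (z)*(z^2 - 7*z + 10) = z*(z - 5)*(z - 2)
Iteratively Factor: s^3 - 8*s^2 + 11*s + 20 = (s - 4)*(s^2 - 4*s - 5) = (s - 5)*(s - 4)*(s + 1)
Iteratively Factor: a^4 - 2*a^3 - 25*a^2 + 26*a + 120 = (a + 2)*(a^3 - 4*a^2 - 17*a + 60) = (a - 3)*(a + 2)*(a^2 - a - 20) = (a - 3)*(a + 2)*(a + 4)*(a - 5)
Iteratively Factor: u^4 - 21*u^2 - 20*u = (u + 1)*(u^3 - u^2 - 20*u) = (u + 1)*(u + 4)*(u^2 - 5*u) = u*(u + 1)*(u + 4)*(u - 5)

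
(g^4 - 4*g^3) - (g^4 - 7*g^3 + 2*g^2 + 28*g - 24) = 3*g^3 - 2*g^2 - 28*g + 24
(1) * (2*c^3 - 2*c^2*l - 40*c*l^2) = 2*c^3 - 2*c^2*l - 40*c*l^2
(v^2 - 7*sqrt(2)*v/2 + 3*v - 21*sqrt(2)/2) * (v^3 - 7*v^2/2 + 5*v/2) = v^5 - 7*sqrt(2)*v^4/2 - v^4/2 - 8*v^3 + 7*sqrt(2)*v^3/4 + 15*v^2/2 + 28*sqrt(2)*v^2 - 105*sqrt(2)*v/4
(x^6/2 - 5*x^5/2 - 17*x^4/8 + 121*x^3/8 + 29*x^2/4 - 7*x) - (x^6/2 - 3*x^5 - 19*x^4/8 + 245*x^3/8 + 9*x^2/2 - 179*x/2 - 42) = x^5/2 + x^4/4 - 31*x^3/2 + 11*x^2/4 + 165*x/2 + 42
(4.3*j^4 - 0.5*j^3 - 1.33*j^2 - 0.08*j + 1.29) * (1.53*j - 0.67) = 6.579*j^5 - 3.646*j^4 - 1.6999*j^3 + 0.7687*j^2 + 2.0273*j - 0.8643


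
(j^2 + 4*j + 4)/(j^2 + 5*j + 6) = (j + 2)/(j + 3)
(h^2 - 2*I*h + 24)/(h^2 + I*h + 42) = (h + 4*I)/(h + 7*I)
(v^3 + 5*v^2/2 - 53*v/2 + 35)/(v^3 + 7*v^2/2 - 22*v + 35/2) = (v - 2)/(v - 1)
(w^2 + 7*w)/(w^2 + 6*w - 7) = w/(w - 1)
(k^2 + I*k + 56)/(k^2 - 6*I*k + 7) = (k + 8*I)/(k + I)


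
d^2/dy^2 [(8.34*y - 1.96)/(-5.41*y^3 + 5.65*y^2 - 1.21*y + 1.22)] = (-1464.575724*y^5 + 2217.933372*y^4 - 1381.843792*y^3 - 208.15728*y^2 + 342.146832*y - 45.904304)/(158.340421*y^9 - 496.094295*y^8 + 624.345378*y^7 - 509.396161*y^6 + 363.387798*y^5 - 189.570297*y^4 + 75.971473*y^3 - 30.586986*y^2 + 5.402892*y - 1.815848)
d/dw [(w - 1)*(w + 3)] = 2*w + 2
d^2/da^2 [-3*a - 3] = 0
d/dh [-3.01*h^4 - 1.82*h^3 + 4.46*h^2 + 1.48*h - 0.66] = -12.04*h^3 - 5.46*h^2 + 8.92*h + 1.48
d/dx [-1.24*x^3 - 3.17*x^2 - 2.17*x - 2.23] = -3.72*x^2 - 6.34*x - 2.17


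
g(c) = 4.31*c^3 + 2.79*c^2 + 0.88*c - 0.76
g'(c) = 12.93*c^2 + 5.58*c + 0.88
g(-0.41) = -0.95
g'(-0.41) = 0.77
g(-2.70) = -67.63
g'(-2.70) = 80.07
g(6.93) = 1573.75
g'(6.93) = 660.51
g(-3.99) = -233.63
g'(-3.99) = 184.46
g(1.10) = 9.32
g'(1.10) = 22.66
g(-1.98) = -25.02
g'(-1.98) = 40.52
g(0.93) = 5.94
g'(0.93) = 17.25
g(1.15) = 10.50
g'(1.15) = 24.40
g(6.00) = 1035.92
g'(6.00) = 499.84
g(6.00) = 1035.92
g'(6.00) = 499.84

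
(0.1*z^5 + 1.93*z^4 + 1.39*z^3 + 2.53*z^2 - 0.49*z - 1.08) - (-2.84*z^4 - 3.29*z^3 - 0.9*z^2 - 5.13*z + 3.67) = 0.1*z^5 + 4.77*z^4 + 4.68*z^3 + 3.43*z^2 + 4.64*z - 4.75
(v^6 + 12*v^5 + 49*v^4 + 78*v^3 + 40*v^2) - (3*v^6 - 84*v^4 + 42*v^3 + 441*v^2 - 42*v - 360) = -2*v^6 + 12*v^5 + 133*v^4 + 36*v^3 - 401*v^2 + 42*v + 360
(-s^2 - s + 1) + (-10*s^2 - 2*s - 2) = -11*s^2 - 3*s - 1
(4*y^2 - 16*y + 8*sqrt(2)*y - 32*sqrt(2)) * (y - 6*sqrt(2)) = 4*y^3 - 16*sqrt(2)*y^2 - 16*y^2 - 96*y + 64*sqrt(2)*y + 384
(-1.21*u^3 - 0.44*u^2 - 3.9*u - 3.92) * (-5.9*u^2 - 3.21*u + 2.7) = 7.139*u^5 + 6.4801*u^4 + 21.1554*u^3 + 34.459*u^2 + 2.0532*u - 10.584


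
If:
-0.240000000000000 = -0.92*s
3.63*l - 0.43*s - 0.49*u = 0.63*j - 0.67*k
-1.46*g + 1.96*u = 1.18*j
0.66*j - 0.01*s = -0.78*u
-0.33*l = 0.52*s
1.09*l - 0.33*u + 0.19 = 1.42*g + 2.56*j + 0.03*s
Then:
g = -1.10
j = 0.57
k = 2.58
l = -0.41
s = 0.26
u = -0.48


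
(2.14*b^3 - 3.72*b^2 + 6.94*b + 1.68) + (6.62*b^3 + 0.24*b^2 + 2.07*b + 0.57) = 8.76*b^3 - 3.48*b^2 + 9.01*b + 2.25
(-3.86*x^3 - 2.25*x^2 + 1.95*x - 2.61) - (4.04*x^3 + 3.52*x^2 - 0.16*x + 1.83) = -7.9*x^3 - 5.77*x^2 + 2.11*x - 4.44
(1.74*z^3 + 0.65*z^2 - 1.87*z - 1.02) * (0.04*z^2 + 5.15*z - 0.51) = 0.0696*z^5 + 8.987*z^4 + 2.3853*z^3 - 10.0028*z^2 - 4.2993*z + 0.5202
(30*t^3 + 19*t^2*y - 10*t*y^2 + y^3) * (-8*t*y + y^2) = -240*t^4*y - 122*t^3*y^2 + 99*t^2*y^3 - 18*t*y^4 + y^5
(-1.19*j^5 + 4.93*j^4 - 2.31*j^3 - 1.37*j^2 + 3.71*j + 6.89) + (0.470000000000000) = -1.19*j^5 + 4.93*j^4 - 2.31*j^3 - 1.37*j^2 + 3.71*j + 7.36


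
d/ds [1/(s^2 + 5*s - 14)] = (-2*s - 5)/(s^2 + 5*s - 14)^2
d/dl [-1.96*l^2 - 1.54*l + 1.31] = -3.92*l - 1.54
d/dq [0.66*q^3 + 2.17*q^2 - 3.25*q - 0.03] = 1.98*q^2 + 4.34*q - 3.25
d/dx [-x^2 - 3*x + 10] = -2*x - 3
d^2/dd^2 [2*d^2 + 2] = 4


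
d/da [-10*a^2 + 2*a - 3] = 2 - 20*a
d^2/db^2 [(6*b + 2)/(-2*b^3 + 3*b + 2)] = 12*(3*(3*b + 1)*(2*b^2 - 1)^2 + (6*b^2 + 2*b*(3*b + 1) - 3)*(-2*b^3 + 3*b + 2))/(-2*b^3 + 3*b + 2)^3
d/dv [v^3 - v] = 3*v^2 - 1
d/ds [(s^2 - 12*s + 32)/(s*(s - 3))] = (9*s^2 - 64*s + 96)/(s^2*(s^2 - 6*s + 9))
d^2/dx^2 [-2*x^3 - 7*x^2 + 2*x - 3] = -12*x - 14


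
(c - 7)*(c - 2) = c^2 - 9*c + 14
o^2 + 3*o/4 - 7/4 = (o - 1)*(o + 7/4)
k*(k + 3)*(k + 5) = k^3 + 8*k^2 + 15*k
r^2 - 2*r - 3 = (r - 3)*(r + 1)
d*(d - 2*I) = d^2 - 2*I*d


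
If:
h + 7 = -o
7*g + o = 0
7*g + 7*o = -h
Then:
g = -1/5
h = -42/5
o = 7/5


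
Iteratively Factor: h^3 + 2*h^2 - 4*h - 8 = (h + 2)*(h^2 - 4) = (h + 2)^2*(h - 2)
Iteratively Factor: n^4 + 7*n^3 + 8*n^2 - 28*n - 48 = (n + 3)*(n^3 + 4*n^2 - 4*n - 16) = (n + 2)*(n + 3)*(n^2 + 2*n - 8) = (n + 2)*(n + 3)*(n + 4)*(n - 2)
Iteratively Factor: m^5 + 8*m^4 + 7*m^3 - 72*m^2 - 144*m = (m + 3)*(m^4 + 5*m^3 - 8*m^2 - 48*m) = (m + 3)*(m + 4)*(m^3 + m^2 - 12*m) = m*(m + 3)*(m + 4)*(m^2 + m - 12) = m*(m + 3)*(m + 4)^2*(m - 3)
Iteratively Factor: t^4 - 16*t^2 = (t - 4)*(t^3 + 4*t^2) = (t - 4)*(t + 4)*(t^2) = t*(t - 4)*(t + 4)*(t)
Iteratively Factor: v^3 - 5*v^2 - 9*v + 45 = (v - 5)*(v^2 - 9) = (v - 5)*(v - 3)*(v + 3)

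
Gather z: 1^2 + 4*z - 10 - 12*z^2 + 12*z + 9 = -12*z^2 + 16*z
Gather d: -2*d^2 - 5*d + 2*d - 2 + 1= -2*d^2 - 3*d - 1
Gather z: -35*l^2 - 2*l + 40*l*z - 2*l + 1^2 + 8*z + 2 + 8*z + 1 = -35*l^2 - 4*l + z*(40*l + 16) + 4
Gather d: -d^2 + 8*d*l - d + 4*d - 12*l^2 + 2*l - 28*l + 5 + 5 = -d^2 + d*(8*l + 3) - 12*l^2 - 26*l + 10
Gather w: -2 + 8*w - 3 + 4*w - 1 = 12*w - 6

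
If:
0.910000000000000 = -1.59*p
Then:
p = -0.57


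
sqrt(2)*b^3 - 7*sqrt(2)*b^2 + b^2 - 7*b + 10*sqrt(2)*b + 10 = (b - 5)*(b - 2)*(sqrt(2)*b + 1)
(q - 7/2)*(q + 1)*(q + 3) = q^3 + q^2/2 - 11*q - 21/2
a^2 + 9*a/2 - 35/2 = (a - 5/2)*(a + 7)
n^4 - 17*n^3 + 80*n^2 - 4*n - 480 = (n - 8)*(n - 6)*(n - 5)*(n + 2)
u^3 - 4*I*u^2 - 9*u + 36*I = (u - 3)*(u + 3)*(u - 4*I)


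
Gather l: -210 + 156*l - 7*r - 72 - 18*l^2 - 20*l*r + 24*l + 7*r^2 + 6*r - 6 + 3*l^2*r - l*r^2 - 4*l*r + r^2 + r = l^2*(3*r - 18) + l*(-r^2 - 24*r + 180) + 8*r^2 - 288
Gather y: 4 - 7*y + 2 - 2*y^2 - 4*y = -2*y^2 - 11*y + 6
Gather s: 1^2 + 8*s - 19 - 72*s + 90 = 72 - 64*s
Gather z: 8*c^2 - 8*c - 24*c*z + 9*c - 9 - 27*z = 8*c^2 + c + z*(-24*c - 27) - 9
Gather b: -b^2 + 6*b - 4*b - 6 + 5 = -b^2 + 2*b - 1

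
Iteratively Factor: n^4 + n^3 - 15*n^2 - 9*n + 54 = (n - 2)*(n^3 + 3*n^2 - 9*n - 27) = (n - 3)*(n - 2)*(n^2 + 6*n + 9) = (n - 3)*(n - 2)*(n + 3)*(n + 3)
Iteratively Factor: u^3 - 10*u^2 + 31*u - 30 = (u - 2)*(u^2 - 8*u + 15) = (u - 5)*(u - 2)*(u - 3)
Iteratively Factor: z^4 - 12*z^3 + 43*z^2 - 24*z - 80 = (z - 5)*(z^3 - 7*z^2 + 8*z + 16) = (z - 5)*(z + 1)*(z^2 - 8*z + 16) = (z - 5)*(z - 4)*(z + 1)*(z - 4)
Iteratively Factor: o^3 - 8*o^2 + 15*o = (o - 3)*(o^2 - 5*o) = o*(o - 3)*(o - 5)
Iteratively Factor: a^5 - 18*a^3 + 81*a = (a + 3)*(a^4 - 3*a^3 - 9*a^2 + 27*a) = (a + 3)^2*(a^3 - 6*a^2 + 9*a) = (a - 3)*(a + 3)^2*(a^2 - 3*a) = a*(a - 3)*(a + 3)^2*(a - 3)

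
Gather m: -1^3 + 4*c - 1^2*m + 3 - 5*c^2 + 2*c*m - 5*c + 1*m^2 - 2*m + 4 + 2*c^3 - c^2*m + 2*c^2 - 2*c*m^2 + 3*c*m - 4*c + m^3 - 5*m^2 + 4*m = 2*c^3 - 3*c^2 - 5*c + m^3 + m^2*(-2*c - 4) + m*(-c^2 + 5*c + 1) + 6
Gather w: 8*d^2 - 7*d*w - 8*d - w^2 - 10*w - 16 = 8*d^2 - 8*d - w^2 + w*(-7*d - 10) - 16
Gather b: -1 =-1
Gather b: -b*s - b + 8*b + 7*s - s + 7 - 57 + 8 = b*(7 - s) + 6*s - 42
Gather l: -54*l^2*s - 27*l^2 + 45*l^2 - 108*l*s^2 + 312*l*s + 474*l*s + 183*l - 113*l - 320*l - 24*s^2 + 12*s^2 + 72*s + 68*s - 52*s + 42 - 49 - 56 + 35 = l^2*(18 - 54*s) + l*(-108*s^2 + 786*s - 250) - 12*s^2 + 88*s - 28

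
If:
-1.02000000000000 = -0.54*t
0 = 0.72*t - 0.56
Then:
No Solution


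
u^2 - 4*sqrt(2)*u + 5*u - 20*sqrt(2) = (u + 5)*(u - 4*sqrt(2))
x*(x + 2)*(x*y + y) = x^3*y + 3*x^2*y + 2*x*y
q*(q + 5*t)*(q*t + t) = q^3*t + 5*q^2*t^2 + q^2*t + 5*q*t^2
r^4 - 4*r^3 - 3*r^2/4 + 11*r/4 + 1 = (r - 4)*(r - 1)*(r + 1/2)^2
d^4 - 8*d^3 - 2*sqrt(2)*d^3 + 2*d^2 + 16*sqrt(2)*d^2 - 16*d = d*(d - 8)*(d - sqrt(2))^2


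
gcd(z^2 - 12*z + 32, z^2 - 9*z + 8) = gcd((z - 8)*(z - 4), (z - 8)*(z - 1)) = z - 8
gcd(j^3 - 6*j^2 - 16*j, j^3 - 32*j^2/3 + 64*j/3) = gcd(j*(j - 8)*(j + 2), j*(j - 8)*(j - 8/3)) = j^2 - 8*j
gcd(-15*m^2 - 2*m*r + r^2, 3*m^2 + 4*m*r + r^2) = 3*m + r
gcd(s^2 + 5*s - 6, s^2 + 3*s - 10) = 1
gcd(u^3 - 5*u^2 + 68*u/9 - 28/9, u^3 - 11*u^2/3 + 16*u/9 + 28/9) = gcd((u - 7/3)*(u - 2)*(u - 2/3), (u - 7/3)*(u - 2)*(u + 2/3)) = u^2 - 13*u/3 + 14/3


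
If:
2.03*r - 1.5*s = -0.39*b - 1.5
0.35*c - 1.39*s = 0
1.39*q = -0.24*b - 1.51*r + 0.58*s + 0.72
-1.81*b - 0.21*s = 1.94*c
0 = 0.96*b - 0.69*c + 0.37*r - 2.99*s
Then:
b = 0.13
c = -0.12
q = 1.34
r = -0.79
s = -0.03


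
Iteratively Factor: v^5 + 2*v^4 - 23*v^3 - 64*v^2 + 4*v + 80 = (v + 2)*(v^4 - 23*v^2 - 18*v + 40) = (v - 1)*(v + 2)*(v^3 + v^2 - 22*v - 40) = (v - 1)*(v + 2)*(v + 4)*(v^2 - 3*v - 10) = (v - 1)*(v + 2)^2*(v + 4)*(v - 5)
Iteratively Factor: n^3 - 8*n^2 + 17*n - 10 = (n - 2)*(n^2 - 6*n + 5) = (n - 2)*(n - 1)*(n - 5)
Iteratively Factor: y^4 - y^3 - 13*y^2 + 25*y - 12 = (y - 3)*(y^3 + 2*y^2 - 7*y + 4) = (y - 3)*(y + 4)*(y^2 - 2*y + 1) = (y - 3)*(y - 1)*(y + 4)*(y - 1)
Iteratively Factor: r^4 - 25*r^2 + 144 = (r + 3)*(r^3 - 3*r^2 - 16*r + 48) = (r - 4)*(r + 3)*(r^2 + r - 12) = (r - 4)*(r + 3)*(r + 4)*(r - 3)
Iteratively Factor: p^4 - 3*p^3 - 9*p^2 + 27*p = (p + 3)*(p^3 - 6*p^2 + 9*p) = (p - 3)*(p + 3)*(p^2 - 3*p) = (p - 3)^2*(p + 3)*(p)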